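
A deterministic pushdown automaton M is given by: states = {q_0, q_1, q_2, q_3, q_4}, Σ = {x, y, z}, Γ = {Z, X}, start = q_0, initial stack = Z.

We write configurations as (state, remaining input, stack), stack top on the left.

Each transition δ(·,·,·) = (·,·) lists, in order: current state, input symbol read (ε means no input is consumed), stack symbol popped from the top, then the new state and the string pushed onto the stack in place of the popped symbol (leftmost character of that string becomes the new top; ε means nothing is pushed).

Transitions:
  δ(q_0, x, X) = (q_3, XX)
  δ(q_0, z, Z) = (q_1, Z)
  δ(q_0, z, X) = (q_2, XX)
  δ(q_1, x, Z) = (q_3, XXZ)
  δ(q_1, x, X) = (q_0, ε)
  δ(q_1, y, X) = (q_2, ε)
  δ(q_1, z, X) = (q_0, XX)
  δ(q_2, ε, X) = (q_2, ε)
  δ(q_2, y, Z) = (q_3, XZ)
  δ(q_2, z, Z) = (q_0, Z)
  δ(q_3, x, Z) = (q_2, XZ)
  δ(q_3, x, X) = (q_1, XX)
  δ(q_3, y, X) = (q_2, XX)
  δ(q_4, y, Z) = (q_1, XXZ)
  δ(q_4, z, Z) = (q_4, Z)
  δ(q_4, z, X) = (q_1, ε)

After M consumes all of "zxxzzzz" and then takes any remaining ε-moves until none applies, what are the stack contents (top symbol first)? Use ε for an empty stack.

Z

(q_0, zxxzzzz, Z)
  read z, top Z: go to q_1, push Z → (q_1, xxzzzz, Z)
  read x, top Z: go to q_3, push XXZ → (q_3, xzzzz, XXZ)
  read x, top X: go to q_1, push XX → (q_1, zzzz, XXXZ)
  read z, top X: go to q_0, push XX → (q_0, zzz, XXXXZ)
  read z, top X: go to q_2, push XX → (q_2, zz, XXXXXZ)
  ε-move, top X: go to q_2, push ε → (q_2, zz, XXXXZ)
  ε-move, top X: go to q_2, push ε → (q_2, zz, XXXZ)
  ε-move, top X: go to q_2, push ε → (q_2, zz, XXZ)
  ε-move, top X: go to q_2, push ε → (q_2, zz, XZ)
  ε-move, top X: go to q_2, push ε → (q_2, zz, Z)
  read z, top Z: go to q_0, push Z → (q_0, z, Z)
  read z, top Z: go to q_1, push Z → (q_1, ε, Z)
All input consumed in state q_1 with stack Z.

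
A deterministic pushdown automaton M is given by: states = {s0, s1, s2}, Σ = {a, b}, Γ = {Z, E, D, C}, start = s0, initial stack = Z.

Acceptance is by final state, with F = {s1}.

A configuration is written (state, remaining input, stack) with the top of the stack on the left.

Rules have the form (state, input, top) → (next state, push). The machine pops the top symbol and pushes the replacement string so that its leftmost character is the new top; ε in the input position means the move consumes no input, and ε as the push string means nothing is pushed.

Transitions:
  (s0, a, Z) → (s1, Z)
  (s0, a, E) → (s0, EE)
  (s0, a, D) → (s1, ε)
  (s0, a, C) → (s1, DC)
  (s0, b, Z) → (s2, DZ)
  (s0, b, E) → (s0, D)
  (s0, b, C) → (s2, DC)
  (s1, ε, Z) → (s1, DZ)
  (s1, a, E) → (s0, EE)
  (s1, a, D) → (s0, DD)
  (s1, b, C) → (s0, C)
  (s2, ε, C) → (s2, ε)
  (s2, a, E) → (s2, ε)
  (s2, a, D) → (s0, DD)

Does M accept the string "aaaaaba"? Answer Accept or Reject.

(s0, aaaaaba, Z)
  read a, top Z: go to s1, push Z → (s1, aaaaba, Z)
  ε-move, top Z: go to s1, push DZ → (s1, aaaaba, DZ)
  read a, top D: go to s0, push DD → (s0, aaaba, DDZ)
  read a, top D: go to s1, push ε → (s1, aaba, DZ)
  read a, top D: go to s0, push DD → (s0, aba, DDZ)
  read a, top D: go to s1, push ε → (s1, ba, DZ)
No transition applies at (s1, ba, DZ); input not fully consumed.

Reject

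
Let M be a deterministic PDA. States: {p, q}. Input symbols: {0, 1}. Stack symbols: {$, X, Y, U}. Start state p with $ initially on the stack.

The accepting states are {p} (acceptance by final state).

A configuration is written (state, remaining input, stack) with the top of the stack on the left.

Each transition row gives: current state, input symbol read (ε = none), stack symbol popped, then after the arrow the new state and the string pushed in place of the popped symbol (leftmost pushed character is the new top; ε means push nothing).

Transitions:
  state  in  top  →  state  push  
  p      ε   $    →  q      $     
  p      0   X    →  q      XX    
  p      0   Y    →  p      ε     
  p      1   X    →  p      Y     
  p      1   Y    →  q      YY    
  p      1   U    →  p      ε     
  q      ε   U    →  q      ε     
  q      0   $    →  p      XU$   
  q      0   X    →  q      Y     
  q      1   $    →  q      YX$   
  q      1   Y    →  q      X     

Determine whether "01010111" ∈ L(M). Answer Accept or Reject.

(p, 01010111, $)
  ε-move, top $: go to q, push $ → (q, 01010111, $)
  read 0, top $: go to p, push XU$ → (p, 1010111, XU$)
  read 1, top X: go to p, push Y → (p, 010111, YU$)
  read 0, top Y: go to p, push ε → (p, 10111, U$)
  read 1, top U: go to p, push ε → (p, 0111, $)
  ε-move, top $: go to q, push $ → (q, 0111, $)
  read 0, top $: go to p, push XU$ → (p, 111, XU$)
  read 1, top X: go to p, push Y → (p, 11, YU$)
  read 1, top Y: go to q, push YY → (q, 1, YYU$)
  read 1, top Y: go to q, push X → (q, ε, XYU$)
All input consumed; state q ∉ F and no further ε-move applies.

Reject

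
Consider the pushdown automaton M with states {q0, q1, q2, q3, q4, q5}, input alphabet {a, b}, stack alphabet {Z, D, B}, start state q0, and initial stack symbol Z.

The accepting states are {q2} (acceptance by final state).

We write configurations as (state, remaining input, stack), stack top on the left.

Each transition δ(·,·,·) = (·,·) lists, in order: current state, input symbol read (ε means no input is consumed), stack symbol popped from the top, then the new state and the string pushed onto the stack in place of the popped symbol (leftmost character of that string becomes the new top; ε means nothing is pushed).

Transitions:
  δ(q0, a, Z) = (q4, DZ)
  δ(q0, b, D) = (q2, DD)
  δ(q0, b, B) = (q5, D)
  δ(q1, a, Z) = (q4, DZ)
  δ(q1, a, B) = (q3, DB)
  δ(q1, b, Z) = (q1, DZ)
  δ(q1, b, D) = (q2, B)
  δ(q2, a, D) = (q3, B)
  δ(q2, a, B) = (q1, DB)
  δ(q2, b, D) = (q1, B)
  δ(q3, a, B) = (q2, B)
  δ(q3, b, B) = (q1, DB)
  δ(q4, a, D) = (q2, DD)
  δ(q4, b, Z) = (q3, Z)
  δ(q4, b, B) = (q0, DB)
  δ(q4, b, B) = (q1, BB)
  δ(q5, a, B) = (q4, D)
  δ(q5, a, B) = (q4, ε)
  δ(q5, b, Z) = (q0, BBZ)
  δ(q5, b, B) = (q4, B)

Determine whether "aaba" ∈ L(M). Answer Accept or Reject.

Reject

No computation consumes all input and reaches a final state.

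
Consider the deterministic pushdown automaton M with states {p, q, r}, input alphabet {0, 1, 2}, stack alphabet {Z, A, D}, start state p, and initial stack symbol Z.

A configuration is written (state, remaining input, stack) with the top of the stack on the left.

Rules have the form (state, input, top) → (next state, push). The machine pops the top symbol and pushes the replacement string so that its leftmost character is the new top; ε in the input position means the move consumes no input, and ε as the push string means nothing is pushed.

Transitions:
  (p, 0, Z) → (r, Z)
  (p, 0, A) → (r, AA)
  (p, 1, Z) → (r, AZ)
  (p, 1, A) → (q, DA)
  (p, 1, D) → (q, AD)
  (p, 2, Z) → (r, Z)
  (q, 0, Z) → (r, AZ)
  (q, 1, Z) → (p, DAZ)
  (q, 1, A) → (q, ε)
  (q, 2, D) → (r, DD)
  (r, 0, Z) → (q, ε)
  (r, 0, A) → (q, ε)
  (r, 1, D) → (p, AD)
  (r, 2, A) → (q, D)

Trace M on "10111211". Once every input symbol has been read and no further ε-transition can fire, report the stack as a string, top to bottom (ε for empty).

DADDAZ

(p, 10111211, Z) ⊢ (r, 0111211, AZ) ⊢ (q, 111211, Z) ⊢ (p, 11211, DAZ) ⊢ (q, 1211, ADAZ) ⊢ (q, 211, DAZ) ⊢ (r, 11, DDAZ) ⊢ (p, 1, ADDAZ) ⊢ (q, ε, DADDAZ)
All input consumed in state q with stack DADDAZ.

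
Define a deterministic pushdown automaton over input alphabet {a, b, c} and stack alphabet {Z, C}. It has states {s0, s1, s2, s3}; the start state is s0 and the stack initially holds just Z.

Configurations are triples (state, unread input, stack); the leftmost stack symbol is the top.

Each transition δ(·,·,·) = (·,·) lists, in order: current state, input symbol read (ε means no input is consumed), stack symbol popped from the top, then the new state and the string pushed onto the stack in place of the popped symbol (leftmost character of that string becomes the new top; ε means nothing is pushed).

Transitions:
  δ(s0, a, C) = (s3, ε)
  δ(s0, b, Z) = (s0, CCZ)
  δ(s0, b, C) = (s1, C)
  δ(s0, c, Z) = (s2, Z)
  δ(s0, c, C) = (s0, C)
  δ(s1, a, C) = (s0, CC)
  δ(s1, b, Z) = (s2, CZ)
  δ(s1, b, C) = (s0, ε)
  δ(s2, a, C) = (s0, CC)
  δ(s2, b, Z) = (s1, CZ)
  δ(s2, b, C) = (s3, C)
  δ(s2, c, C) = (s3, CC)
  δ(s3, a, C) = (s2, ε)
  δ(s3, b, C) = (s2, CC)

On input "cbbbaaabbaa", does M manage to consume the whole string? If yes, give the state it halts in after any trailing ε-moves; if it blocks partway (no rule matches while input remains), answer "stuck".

(s0, cbbbaaabbaa, Z)
  read c, top Z: go to s2, push Z → (s2, bbbaaabbaa, Z)
  read b, top Z: go to s1, push CZ → (s1, bbaaabbaa, CZ)
  read b, top C: go to s0, push ε → (s0, baaabbaa, Z)
  read b, top Z: go to s0, push CCZ → (s0, aaabbaa, CCZ)
  read a, top C: go to s3, push ε → (s3, aabbaa, CZ)
  read a, top C: go to s2, push ε → (s2, abbaa, Z)
No transition for (s2, a, top Z); M blocks with input abbaa remaining.

stuck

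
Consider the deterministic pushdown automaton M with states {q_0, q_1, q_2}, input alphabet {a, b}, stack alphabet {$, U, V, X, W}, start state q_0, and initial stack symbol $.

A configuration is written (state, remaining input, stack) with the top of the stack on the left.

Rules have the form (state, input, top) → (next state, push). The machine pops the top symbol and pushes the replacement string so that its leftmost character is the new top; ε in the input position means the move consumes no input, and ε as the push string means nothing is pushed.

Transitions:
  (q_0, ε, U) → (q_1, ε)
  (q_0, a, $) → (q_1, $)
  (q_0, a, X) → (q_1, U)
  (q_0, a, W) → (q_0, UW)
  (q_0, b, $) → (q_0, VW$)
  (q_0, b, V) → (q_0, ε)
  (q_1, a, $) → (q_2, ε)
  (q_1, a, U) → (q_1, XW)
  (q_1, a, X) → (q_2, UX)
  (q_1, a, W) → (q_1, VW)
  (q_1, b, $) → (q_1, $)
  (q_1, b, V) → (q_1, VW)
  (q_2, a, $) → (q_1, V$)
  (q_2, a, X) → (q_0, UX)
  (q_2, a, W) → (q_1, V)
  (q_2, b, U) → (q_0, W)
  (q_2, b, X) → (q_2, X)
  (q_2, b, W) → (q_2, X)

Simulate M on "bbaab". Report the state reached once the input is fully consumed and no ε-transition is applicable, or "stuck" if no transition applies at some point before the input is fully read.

(q_0, bbaab, $)
  read b, top $: go to q_0, push VW$ → (q_0, baab, VW$)
  read b, top V: go to q_0, push ε → (q_0, aab, W$)
  read a, top W: go to q_0, push UW → (q_0, ab, UW$)
  ε-move, top U: go to q_1, push ε → (q_1, ab, W$)
  read a, top W: go to q_1, push VW → (q_1, b, VW$)
  read b, top V: go to q_1, push VW → (q_1, ε, VWW$)
All input consumed; M is in state q_1.

q_1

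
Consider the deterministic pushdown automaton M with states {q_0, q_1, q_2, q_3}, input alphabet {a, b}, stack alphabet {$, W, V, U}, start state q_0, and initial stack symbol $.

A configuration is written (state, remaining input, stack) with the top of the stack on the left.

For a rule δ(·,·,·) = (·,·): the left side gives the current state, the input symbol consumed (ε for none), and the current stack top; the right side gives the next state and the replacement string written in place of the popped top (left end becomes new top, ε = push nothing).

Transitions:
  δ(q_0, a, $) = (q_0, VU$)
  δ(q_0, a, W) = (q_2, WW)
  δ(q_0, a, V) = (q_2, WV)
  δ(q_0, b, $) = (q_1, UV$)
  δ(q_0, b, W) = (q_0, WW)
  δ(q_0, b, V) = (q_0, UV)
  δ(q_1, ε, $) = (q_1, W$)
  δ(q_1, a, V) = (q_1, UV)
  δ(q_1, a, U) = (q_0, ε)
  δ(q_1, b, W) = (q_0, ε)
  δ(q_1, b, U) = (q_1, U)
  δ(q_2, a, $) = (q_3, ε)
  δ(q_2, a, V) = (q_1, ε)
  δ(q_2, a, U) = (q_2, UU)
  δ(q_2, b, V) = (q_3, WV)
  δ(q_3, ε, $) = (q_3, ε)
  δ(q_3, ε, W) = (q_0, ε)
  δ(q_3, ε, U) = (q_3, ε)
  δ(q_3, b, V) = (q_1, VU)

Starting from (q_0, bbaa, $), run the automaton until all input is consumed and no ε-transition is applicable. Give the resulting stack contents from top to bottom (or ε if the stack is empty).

(q_0, bbaa, $) ⊢ (q_1, baa, UV$) ⊢ (q_1, aa, UV$) ⊢ (q_0, a, V$) ⊢ (q_2, ε, WV$)
All input consumed in state q_2 with stack WV$.

WV$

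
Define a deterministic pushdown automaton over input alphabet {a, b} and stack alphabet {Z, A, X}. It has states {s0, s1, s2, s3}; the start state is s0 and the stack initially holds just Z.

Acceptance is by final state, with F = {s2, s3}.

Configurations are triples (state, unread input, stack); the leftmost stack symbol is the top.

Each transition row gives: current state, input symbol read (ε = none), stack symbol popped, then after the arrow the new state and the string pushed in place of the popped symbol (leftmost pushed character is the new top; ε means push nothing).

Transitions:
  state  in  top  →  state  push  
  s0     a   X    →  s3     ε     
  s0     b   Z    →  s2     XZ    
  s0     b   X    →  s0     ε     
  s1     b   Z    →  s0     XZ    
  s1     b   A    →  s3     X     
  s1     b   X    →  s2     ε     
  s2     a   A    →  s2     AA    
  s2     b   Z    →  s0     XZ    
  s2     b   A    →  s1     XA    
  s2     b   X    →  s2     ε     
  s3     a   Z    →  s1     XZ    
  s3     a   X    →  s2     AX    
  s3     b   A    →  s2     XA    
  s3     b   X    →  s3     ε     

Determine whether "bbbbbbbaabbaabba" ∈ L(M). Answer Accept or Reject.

(s0, bbbbbbbaabbaabba, Z)
  read b, top Z: go to s2, push XZ → (s2, bbbbbbaabbaabba, XZ)
  read b, top X: go to s2, push ε → (s2, bbbbbaabbaabba, Z)
  read b, top Z: go to s0, push XZ → (s0, bbbbaabbaabba, XZ)
  read b, top X: go to s0, push ε → (s0, bbbaabbaabba, Z)
  read b, top Z: go to s2, push XZ → (s2, bbaabbaabba, XZ)
  read b, top X: go to s2, push ε → (s2, baabbaabba, Z)
  read b, top Z: go to s0, push XZ → (s0, aabbaabba, XZ)
  read a, top X: go to s3, push ε → (s3, abbaabba, Z)
  read a, top Z: go to s1, push XZ → (s1, bbaabba, XZ)
  read b, top X: go to s2, push ε → (s2, baabba, Z)
  read b, top Z: go to s0, push XZ → (s0, aabba, XZ)
  read a, top X: go to s3, push ε → (s3, abba, Z)
  read a, top Z: go to s1, push XZ → (s1, bba, XZ)
  read b, top X: go to s2, push ε → (s2, ba, Z)
  read b, top Z: go to s0, push XZ → (s0, a, XZ)
  read a, top X: go to s3, push ε → (s3, ε, Z)
All input consumed; state s3 ∈ F.

Accept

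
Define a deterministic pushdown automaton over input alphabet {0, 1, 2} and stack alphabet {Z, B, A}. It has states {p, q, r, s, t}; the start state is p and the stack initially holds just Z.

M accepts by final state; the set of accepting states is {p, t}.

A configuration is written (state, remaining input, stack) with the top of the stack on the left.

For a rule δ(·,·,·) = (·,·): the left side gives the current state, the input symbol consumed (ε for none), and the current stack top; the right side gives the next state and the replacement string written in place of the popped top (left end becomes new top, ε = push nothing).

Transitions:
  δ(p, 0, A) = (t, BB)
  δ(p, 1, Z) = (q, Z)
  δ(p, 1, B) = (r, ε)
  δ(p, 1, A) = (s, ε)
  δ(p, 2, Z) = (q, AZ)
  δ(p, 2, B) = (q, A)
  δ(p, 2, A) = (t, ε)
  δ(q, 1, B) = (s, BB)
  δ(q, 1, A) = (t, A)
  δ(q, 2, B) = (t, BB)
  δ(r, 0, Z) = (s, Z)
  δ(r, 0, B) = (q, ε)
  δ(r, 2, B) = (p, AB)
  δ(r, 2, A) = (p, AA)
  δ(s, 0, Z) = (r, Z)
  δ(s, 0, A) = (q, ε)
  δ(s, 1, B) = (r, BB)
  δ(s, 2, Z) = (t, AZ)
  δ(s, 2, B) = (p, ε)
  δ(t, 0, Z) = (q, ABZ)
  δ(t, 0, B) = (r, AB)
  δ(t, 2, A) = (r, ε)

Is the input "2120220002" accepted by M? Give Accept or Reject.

Accept

(p, 2120220002, Z)
  read 2, top Z: go to q, push AZ → (q, 120220002, AZ)
  read 1, top A: go to t, push A → (t, 20220002, AZ)
  read 2, top A: go to r, push ε → (r, 0220002, Z)
  read 0, top Z: go to s, push Z → (s, 220002, Z)
  read 2, top Z: go to t, push AZ → (t, 20002, AZ)
  read 2, top A: go to r, push ε → (r, 0002, Z)
  read 0, top Z: go to s, push Z → (s, 002, Z)
  read 0, top Z: go to r, push Z → (r, 02, Z)
  read 0, top Z: go to s, push Z → (s, 2, Z)
  read 2, top Z: go to t, push AZ → (t, ε, AZ)
All input consumed; state t ∈ F.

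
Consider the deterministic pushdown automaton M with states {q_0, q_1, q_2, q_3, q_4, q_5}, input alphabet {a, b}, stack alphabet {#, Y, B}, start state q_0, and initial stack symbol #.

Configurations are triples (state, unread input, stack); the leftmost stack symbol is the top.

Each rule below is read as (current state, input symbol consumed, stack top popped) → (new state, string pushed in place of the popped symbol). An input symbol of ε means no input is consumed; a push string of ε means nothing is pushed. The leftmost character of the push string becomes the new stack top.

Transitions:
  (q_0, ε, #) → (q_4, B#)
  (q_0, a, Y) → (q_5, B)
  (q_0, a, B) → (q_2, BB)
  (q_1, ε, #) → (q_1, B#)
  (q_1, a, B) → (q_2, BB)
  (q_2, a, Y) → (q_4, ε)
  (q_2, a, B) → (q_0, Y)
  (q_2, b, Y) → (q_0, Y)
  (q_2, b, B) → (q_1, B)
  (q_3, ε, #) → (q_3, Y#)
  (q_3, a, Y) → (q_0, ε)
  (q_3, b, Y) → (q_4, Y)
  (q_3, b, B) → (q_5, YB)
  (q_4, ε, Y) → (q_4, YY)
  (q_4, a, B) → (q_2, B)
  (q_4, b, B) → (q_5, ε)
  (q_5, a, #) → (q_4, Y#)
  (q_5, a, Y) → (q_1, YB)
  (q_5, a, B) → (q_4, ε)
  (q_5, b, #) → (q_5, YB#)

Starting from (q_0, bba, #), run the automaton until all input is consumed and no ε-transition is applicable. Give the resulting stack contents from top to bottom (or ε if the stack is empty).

(q_0, bba, #)
  ε-move, top #: go to q_4, push B# → (q_4, bba, B#)
  read b, top B: go to q_5, push ε → (q_5, ba, #)
  read b, top #: go to q_5, push YB# → (q_5, a, YB#)
  read a, top Y: go to q_1, push YB → (q_1, ε, YBB#)
All input consumed in state q_1 with stack YBB#.

YBB#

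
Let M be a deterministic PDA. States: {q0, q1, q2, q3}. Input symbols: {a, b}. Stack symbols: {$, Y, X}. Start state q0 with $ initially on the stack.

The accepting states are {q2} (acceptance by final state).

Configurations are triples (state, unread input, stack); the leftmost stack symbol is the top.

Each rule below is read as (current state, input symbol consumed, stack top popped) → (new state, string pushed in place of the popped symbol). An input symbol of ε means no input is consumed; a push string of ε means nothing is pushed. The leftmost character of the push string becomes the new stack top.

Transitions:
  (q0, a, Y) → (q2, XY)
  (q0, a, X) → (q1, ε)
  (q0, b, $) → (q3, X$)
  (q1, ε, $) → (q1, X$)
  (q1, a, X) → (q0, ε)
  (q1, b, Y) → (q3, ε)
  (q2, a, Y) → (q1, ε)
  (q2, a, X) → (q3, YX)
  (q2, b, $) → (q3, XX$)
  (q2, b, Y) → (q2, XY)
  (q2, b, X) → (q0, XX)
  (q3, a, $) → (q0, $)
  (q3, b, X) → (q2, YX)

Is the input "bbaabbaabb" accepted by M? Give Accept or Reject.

(q0, bbaabbaabb, $)
  read b, top $: go to q3, push X$ → (q3, baabbaabb, X$)
  read b, top X: go to q2, push YX → (q2, aabbaabb, YX$)
  read a, top Y: go to q1, push ε → (q1, abbaabb, X$)
  read a, top X: go to q0, push ε → (q0, bbaabb, $)
  read b, top $: go to q3, push X$ → (q3, baabb, X$)
  read b, top X: go to q2, push YX → (q2, aabb, YX$)
  read a, top Y: go to q1, push ε → (q1, abb, X$)
  read a, top X: go to q0, push ε → (q0, bb, $)
  read b, top $: go to q3, push X$ → (q3, b, X$)
  read b, top X: go to q2, push YX → (q2, ε, YX$)
All input consumed; state q2 ∈ F.

Accept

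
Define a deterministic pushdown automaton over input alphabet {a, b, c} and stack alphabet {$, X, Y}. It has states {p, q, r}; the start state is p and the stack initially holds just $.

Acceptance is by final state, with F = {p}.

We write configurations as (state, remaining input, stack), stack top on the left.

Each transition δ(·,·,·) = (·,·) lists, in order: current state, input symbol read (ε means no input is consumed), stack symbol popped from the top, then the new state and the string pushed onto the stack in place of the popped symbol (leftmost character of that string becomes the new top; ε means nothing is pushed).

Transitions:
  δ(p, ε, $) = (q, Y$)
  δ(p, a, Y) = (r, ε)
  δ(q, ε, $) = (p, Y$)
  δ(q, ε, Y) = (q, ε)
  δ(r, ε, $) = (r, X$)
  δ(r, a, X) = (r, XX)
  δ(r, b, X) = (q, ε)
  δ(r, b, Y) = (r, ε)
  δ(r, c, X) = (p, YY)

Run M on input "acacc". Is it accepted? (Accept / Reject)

(p, acacc, $)
  ε-move, top $: go to q, push Y$ → (q, acacc, Y$)
  ε-move, top Y: go to q, push ε → (q, acacc, $)
  ε-move, top $: go to p, push Y$ → (p, acacc, Y$)
  read a, top Y: go to r, push ε → (r, cacc, $)
  ε-move, top $: go to r, push X$ → (r, cacc, X$)
  read c, top X: go to p, push YY → (p, acc, YY$)
  read a, top Y: go to r, push ε → (r, cc, Y$)
No transition applies at (r, cc, Y$); input not fully consumed.

Reject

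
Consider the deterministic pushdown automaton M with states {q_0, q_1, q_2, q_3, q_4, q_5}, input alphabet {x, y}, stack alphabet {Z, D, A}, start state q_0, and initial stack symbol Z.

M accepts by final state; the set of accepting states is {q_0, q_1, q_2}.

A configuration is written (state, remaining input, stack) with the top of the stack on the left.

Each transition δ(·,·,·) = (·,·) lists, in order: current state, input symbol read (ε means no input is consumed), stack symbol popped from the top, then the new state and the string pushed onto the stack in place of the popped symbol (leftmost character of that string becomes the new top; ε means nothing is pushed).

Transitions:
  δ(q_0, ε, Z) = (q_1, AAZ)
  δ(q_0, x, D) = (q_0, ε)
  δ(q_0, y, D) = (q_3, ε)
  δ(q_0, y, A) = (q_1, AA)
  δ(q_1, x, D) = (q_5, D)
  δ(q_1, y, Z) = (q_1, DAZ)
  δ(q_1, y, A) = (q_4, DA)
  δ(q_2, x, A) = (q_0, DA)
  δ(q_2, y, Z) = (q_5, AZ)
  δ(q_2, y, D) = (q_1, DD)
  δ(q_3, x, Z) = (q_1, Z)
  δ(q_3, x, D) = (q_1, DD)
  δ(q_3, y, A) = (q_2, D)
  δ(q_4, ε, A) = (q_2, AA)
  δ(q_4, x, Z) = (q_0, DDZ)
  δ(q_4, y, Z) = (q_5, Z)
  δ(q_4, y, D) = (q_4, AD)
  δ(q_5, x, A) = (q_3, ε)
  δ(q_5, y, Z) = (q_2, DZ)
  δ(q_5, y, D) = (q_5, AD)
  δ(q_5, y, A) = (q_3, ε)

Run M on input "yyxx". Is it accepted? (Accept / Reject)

(q_0, yyxx, Z)
  ε-move, top Z: go to q_1, push AAZ → (q_1, yyxx, AAZ)
  read y, top A: go to q_4, push DA → (q_4, yxx, DAAZ)
  read y, top D: go to q_4, push AD → (q_4, xx, ADAAZ)
  ε-move, top A: go to q_2, push AA → (q_2, xx, AADAAZ)
  read x, top A: go to q_0, push DA → (q_0, x, DAADAAZ)
  read x, top D: go to q_0, push ε → (q_0, ε, AADAAZ)
All input consumed; state q_0 ∈ F.

Accept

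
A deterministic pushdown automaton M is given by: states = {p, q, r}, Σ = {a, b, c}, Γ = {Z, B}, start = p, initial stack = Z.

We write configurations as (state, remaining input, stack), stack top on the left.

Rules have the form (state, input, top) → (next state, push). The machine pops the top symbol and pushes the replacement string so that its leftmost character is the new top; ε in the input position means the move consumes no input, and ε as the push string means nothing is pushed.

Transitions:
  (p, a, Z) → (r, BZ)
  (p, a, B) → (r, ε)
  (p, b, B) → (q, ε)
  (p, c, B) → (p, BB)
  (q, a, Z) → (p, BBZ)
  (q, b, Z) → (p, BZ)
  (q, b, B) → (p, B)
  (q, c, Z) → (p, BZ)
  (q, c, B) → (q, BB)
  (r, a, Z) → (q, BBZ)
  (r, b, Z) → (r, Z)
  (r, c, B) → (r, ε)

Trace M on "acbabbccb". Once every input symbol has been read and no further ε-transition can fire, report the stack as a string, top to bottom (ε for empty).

BBBZ

(p, acbabbccb, Z)
  read a, top Z: go to r, push BZ → (r, cbabbccb, BZ)
  read c, top B: go to r, push ε → (r, babbccb, Z)
  read b, top Z: go to r, push Z → (r, abbccb, Z)
  read a, top Z: go to q, push BBZ → (q, bbccb, BBZ)
  read b, top B: go to p, push B → (p, bccb, BBZ)
  read b, top B: go to q, push ε → (q, ccb, BZ)
  read c, top B: go to q, push BB → (q, cb, BBZ)
  read c, top B: go to q, push BB → (q, b, BBBZ)
  read b, top B: go to p, push B → (p, ε, BBBZ)
All input consumed in state p with stack BBBZ.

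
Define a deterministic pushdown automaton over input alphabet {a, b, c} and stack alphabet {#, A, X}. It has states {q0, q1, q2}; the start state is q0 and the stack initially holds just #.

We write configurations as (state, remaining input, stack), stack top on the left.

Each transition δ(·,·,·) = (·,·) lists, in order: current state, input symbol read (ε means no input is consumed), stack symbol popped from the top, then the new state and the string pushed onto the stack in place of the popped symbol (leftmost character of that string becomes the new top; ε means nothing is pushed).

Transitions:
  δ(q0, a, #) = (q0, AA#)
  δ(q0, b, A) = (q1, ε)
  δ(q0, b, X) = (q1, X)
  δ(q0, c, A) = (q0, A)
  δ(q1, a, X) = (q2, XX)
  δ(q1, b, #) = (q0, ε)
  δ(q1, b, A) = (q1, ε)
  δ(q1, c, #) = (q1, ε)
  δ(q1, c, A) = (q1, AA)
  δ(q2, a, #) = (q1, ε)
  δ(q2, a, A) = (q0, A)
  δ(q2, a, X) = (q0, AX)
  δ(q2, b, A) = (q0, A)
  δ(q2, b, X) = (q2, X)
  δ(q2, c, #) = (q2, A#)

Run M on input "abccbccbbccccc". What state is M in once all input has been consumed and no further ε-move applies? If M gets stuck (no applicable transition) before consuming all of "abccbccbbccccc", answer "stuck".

(q0, abccbccbbccccc, #)
  read a, top #: go to q0, push AA# → (q0, bccbccbbccccc, AA#)
  read b, top A: go to q1, push ε → (q1, ccbccbbccccc, A#)
  read c, top A: go to q1, push AA → (q1, cbccbbccccc, AA#)
  read c, top A: go to q1, push AA → (q1, bccbbccccc, AAA#)
  read b, top A: go to q1, push ε → (q1, ccbbccccc, AA#)
  read c, top A: go to q1, push AA → (q1, cbbccccc, AAA#)
  read c, top A: go to q1, push AA → (q1, bbccccc, AAAA#)
  read b, top A: go to q1, push ε → (q1, bccccc, AAA#)
  read b, top A: go to q1, push ε → (q1, ccccc, AA#)
  read c, top A: go to q1, push AA → (q1, cccc, AAA#)
  read c, top A: go to q1, push AA → (q1, ccc, AAAA#)
  read c, top A: go to q1, push AA → (q1, cc, AAAAA#)
  read c, top A: go to q1, push AA → (q1, c, AAAAAA#)
  read c, top A: go to q1, push AA → (q1, ε, AAAAAAA#)
All input consumed; M is in state q1.

q1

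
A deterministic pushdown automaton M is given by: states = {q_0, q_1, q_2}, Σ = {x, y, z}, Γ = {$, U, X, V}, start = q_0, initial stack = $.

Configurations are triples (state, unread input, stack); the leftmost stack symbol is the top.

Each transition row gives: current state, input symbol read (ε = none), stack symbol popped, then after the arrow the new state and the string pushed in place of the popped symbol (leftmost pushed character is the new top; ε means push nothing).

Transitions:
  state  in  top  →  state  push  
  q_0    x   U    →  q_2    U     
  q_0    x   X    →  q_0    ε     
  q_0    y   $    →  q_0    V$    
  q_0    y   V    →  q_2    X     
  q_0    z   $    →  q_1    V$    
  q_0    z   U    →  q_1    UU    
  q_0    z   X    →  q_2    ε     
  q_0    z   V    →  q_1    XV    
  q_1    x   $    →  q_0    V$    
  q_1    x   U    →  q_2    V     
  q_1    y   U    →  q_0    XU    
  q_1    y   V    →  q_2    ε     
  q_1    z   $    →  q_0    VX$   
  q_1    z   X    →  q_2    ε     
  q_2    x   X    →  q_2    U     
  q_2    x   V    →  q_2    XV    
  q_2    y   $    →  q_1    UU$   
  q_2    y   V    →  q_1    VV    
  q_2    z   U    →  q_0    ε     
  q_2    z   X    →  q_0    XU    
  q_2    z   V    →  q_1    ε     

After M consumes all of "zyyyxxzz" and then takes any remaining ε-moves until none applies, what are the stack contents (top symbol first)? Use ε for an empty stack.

UU$

(q_0, zyyyxxzz, $)
  read z, top $: go to q_1, push V$ → (q_1, yyyxxzz, V$)
  read y, top V: go to q_2, push ε → (q_2, yyxxzz, $)
  read y, top $: go to q_1, push UU$ → (q_1, yxxzz, UU$)
  read y, top U: go to q_0, push XU → (q_0, xxzz, XUU$)
  read x, top X: go to q_0, push ε → (q_0, xzz, UU$)
  read x, top U: go to q_2, push U → (q_2, zz, UU$)
  read z, top U: go to q_0, push ε → (q_0, z, U$)
  read z, top U: go to q_1, push UU → (q_1, ε, UU$)
All input consumed in state q_1 with stack UU$.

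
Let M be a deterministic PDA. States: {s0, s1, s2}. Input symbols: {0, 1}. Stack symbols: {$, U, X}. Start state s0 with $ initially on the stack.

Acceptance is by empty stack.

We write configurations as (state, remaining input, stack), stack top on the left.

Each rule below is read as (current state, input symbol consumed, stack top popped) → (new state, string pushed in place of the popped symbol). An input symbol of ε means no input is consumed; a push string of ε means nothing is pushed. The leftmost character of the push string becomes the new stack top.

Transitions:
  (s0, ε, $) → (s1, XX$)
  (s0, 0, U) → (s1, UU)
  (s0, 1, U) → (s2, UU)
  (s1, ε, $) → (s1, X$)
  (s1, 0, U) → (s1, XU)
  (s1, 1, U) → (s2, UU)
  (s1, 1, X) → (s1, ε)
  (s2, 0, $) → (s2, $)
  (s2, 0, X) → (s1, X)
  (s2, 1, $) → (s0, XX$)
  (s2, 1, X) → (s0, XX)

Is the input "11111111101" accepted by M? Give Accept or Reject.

Reject

(s0, 11111111101, $)
  ε-move, top $: go to s1, push XX$ → (s1, 11111111101, XX$)
  read 1, top X: go to s1, push ε → (s1, 1111111101, X$)
  read 1, top X: go to s1, push ε → (s1, 111111101, $)
  ε-move, top $: go to s1, push X$ → (s1, 111111101, X$)
  read 1, top X: go to s1, push ε → (s1, 11111101, $)
  ε-move, top $: go to s1, push X$ → (s1, 11111101, X$)
  read 1, top X: go to s1, push ε → (s1, 1111101, $)
  ε-move, top $: go to s1, push X$ → (s1, 1111101, X$)
  read 1, top X: go to s1, push ε → (s1, 111101, $)
  ε-move, top $: go to s1, push X$ → (s1, 111101, X$)
  read 1, top X: go to s1, push ε → (s1, 11101, $)
  ε-move, top $: go to s1, push X$ → (s1, 11101, X$)
  read 1, top X: go to s1, push ε → (s1, 1101, $)
  ε-move, top $: go to s1, push X$ → (s1, 1101, X$)
  read 1, top X: go to s1, push ε → (s1, 101, $)
  ε-move, top $: go to s1, push X$ → (s1, 101, X$)
  read 1, top X: go to s1, push ε → (s1, 01, $)
  ε-move, top $: go to s1, push X$ → (s1, 01, X$)
No transition applies at (s1, 01, X$); input not fully consumed.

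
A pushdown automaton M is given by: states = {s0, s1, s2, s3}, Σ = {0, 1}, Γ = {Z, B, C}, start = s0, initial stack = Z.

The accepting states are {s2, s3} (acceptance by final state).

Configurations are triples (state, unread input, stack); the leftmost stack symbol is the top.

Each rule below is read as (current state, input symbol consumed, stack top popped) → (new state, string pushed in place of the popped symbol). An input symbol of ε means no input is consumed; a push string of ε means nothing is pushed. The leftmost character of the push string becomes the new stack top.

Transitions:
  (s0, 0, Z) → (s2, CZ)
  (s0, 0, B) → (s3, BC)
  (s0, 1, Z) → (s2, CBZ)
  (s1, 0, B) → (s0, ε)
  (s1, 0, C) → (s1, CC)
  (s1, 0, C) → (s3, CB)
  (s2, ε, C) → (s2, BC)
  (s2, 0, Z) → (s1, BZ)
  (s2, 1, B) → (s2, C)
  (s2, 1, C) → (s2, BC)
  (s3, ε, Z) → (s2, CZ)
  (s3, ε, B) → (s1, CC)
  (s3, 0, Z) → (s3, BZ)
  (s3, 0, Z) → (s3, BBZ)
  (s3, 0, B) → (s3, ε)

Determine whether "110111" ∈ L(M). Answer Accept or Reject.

Reject

No computation consumes all input and reaches a final state.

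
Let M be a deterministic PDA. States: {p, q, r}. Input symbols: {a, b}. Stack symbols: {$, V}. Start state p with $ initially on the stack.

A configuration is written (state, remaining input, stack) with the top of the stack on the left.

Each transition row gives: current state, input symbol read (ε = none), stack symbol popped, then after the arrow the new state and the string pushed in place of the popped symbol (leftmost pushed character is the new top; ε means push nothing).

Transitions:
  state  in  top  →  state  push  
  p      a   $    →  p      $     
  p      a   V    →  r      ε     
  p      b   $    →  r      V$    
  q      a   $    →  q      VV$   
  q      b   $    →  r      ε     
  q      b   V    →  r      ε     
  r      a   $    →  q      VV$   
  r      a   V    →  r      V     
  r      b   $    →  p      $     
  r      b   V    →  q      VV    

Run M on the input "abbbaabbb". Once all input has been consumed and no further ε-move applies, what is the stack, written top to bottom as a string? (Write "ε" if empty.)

VV$

(p, abbbaabbb, $)
  read a, top $: go to p, push $ → (p, bbbaabbb, $)
  read b, top $: go to r, push V$ → (r, bbaabbb, V$)
  read b, top V: go to q, push VV → (q, baabbb, VV$)
  read b, top V: go to r, push ε → (r, aabbb, V$)
  read a, top V: go to r, push V → (r, abbb, V$)
  read a, top V: go to r, push V → (r, bbb, V$)
  read b, top V: go to q, push VV → (q, bb, VV$)
  read b, top V: go to r, push ε → (r, b, V$)
  read b, top V: go to q, push VV → (q, ε, VV$)
All input consumed in state q with stack VV$.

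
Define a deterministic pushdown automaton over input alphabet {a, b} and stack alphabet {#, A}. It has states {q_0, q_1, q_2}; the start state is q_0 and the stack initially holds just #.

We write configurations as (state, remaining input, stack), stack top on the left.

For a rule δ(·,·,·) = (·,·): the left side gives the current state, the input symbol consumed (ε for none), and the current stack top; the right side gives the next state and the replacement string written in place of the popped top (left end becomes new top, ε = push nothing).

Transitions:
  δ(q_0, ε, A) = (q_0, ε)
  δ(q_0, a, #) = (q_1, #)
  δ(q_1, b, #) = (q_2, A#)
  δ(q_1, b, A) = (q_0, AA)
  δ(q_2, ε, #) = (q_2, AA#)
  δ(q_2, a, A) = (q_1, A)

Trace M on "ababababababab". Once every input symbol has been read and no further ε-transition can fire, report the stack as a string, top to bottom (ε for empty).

(q_0, ababababababab, #)
  read a, top #: go to q_1, push # → (q_1, babababababab, #)
  read b, top #: go to q_2, push A# → (q_2, abababababab, A#)
  read a, top A: go to q_1, push A → (q_1, bababababab, A#)
  read b, top A: go to q_0, push AA → (q_0, ababababab, AA#)
  ε-move, top A: go to q_0, push ε → (q_0, ababababab, A#)
  ε-move, top A: go to q_0, push ε → (q_0, ababababab, #)
  read a, top #: go to q_1, push # → (q_1, babababab, #)
  read b, top #: go to q_2, push A# → (q_2, abababab, A#)
  read a, top A: go to q_1, push A → (q_1, bababab, A#)
  read b, top A: go to q_0, push AA → (q_0, ababab, AA#)
  ε-move, top A: go to q_0, push ε → (q_0, ababab, A#)
  ε-move, top A: go to q_0, push ε → (q_0, ababab, #)
  read a, top #: go to q_1, push # → (q_1, babab, #)
  read b, top #: go to q_2, push A# → (q_2, abab, A#)
  read a, top A: go to q_1, push A → (q_1, bab, A#)
  read b, top A: go to q_0, push AA → (q_0, ab, AA#)
  ε-move, top A: go to q_0, push ε → (q_0, ab, A#)
  ε-move, top A: go to q_0, push ε → (q_0, ab, #)
  read a, top #: go to q_1, push # → (q_1, b, #)
  read b, top #: go to q_2, push A# → (q_2, ε, A#)
All input consumed in state q_2 with stack A#.

A#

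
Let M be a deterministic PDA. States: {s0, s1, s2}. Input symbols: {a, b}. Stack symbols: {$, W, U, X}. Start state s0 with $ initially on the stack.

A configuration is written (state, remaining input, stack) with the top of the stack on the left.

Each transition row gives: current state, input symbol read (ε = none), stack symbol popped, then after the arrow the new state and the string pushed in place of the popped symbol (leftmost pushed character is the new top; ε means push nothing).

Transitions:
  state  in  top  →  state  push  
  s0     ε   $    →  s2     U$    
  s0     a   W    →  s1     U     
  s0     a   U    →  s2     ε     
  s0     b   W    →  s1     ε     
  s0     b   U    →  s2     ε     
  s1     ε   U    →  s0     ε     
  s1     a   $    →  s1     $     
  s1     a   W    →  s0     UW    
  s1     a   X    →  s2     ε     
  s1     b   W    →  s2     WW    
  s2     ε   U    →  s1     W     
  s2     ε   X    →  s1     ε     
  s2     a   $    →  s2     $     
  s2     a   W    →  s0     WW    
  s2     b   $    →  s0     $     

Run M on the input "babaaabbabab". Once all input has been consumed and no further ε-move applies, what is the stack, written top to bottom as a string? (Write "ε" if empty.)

(s0, babaaabbabab, $)
  ε-move, top $: go to s2, push U$ → (s2, babaaabbabab, U$)
  ε-move, top U: go to s1, push W → (s1, babaaabbabab, W$)
  read b, top W: go to s2, push WW → (s2, abaaabbabab, WW$)
  read a, top W: go to s0, push WW → (s0, baaabbabab, WWW$)
  read b, top W: go to s1, push ε → (s1, aaabbabab, WW$)
  read a, top W: go to s0, push UW → (s0, aabbabab, UWW$)
  read a, top U: go to s2, push ε → (s2, abbabab, WW$)
  read a, top W: go to s0, push WW → (s0, bbabab, WWW$)
  read b, top W: go to s1, push ε → (s1, babab, WW$)
  read b, top W: go to s2, push WW → (s2, abab, WWW$)
  read a, top W: go to s0, push WW → (s0, bab, WWWW$)
  read b, top W: go to s1, push ε → (s1, ab, WWW$)
  read a, top W: go to s0, push UW → (s0, b, UWWW$)
  read b, top U: go to s2, push ε → (s2, ε, WWW$)
All input consumed in state s2 with stack WWW$.

WWW$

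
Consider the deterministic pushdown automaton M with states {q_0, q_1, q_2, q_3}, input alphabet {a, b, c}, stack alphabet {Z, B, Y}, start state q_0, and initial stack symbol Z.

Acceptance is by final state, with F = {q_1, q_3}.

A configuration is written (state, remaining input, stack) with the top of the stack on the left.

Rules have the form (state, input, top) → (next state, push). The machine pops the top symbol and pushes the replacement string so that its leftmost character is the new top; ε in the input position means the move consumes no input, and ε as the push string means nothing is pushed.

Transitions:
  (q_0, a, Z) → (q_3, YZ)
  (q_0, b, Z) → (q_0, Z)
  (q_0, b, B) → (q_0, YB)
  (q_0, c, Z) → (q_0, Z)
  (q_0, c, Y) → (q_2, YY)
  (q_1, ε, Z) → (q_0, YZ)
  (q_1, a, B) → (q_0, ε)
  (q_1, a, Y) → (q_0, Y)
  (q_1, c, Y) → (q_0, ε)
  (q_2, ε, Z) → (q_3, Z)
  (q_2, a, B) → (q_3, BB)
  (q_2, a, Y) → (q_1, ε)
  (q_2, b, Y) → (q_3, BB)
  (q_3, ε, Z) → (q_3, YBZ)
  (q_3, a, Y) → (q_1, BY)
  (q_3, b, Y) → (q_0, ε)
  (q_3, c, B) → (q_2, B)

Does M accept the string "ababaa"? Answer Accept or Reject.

(q_0, ababaa, Z) ⊢ (q_3, babaa, YZ) ⊢ (q_0, abaa, Z) ⊢ (q_3, baa, YZ) ⊢ (q_0, aa, Z) ⊢ (q_3, a, YZ) ⊢ (q_1, ε, BYZ)
All input consumed; state q_1 ∈ F.

Accept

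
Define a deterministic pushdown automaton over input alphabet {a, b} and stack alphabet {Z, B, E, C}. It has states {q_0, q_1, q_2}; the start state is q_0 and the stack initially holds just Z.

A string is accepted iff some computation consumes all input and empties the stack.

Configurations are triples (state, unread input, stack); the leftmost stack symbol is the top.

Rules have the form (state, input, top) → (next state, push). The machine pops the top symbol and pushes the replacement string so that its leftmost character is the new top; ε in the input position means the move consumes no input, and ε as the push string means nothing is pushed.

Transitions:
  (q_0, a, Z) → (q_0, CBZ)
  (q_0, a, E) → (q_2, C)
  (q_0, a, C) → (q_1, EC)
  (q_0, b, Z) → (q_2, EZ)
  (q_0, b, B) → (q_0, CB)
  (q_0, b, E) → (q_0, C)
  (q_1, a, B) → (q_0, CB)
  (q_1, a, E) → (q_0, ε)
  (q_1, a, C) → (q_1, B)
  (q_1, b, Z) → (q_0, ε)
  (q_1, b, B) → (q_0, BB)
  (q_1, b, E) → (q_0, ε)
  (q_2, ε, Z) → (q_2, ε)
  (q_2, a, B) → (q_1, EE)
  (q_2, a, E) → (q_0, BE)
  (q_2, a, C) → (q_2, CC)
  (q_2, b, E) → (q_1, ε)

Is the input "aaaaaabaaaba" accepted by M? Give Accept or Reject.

Reject

(q_0, aaaaaabaaaba, Z)
  read a, top Z: go to q_0, push CBZ → (q_0, aaaaabaaaba, CBZ)
  read a, top C: go to q_1, push EC → (q_1, aaaabaaaba, ECBZ)
  read a, top E: go to q_0, push ε → (q_0, aaabaaaba, CBZ)
  read a, top C: go to q_1, push EC → (q_1, aabaaaba, ECBZ)
  read a, top E: go to q_0, push ε → (q_0, abaaaba, CBZ)
  read a, top C: go to q_1, push EC → (q_1, baaaba, ECBZ)
  read b, top E: go to q_0, push ε → (q_0, aaaba, CBZ)
  read a, top C: go to q_1, push EC → (q_1, aaba, ECBZ)
  read a, top E: go to q_0, push ε → (q_0, aba, CBZ)
  read a, top C: go to q_1, push EC → (q_1, ba, ECBZ)
  read b, top E: go to q_0, push ε → (q_0, a, CBZ)
  read a, top C: go to q_1, push EC → (q_1, ε, ECBZ)
All input consumed; stack is ECBZ, not empty, and no further ε-move applies.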